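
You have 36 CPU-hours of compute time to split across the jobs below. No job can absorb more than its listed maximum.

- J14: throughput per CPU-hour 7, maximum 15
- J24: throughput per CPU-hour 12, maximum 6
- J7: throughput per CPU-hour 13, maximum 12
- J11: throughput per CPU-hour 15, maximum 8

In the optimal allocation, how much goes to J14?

Highest throughput per CPU-hour first: J11 15 > J7 13 > J24 12 > J14 7.
J11 takes 8 to reach its cap of 8 ; 28 left.
J7 takes 12 to reach its cap of 12 ; 16 left.
Give J24 6 to hit its cap of 6 ; 10 left.
Only 10 left; J14 takes them to reach 10.

10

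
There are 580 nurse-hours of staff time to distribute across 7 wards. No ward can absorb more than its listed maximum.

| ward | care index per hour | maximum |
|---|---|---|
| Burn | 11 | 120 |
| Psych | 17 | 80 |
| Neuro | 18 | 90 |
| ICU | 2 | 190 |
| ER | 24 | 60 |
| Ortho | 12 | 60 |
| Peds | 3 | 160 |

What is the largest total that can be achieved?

Order the wards by care index per hour: ER 24 > Neuro 18 > Psych 17 > Ortho 12 > Burn 11 > Peds 3 > ICU 2.
ER: +60 to 60 (cap) ; 520 left.
Neuro takes 90 to reach its cap of 90 ; 430 left.
Psych takes 80 to reach its cap of 80 ; 350 left.
Ortho: +60 to 60 (cap) ; 290 left.
Burn: +120 to 120 (cap) ; 170 left.
Peds: +160 to 160 (cap) ; 10 left.
ICU has room for 190 but only 10 remain, so it gets 10.
Total = 11×120 + 17×80 + 18×90 + 2×10 + 24×60 + 12×60 + 3×160 = 6960.

6960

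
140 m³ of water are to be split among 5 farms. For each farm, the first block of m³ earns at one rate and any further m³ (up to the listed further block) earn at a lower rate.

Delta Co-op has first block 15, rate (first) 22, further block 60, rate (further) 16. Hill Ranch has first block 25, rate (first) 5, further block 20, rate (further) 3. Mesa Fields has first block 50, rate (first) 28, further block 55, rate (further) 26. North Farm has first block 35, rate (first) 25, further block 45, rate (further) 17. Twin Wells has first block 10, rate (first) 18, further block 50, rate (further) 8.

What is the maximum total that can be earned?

Rank every tier by rate: Mesa Fields/T1 28 > Mesa Fields/T2 26 > North Farm/T1 25 > Delta Co-op/T1 22 > Twin Wells/T1 18 > North Farm/T2 17 > Delta Co-op/T2 16 > Twin Wells/T2 8 > Hill Ranch/T1 5 > Hill Ranch/T2 3.
Fill Mesa Fields T1 block (50 at 28) → 90 left.
Fill Mesa Fields T2 block (55 at 26) → 35 left.
Fill North Farm T1 block (35 at 25) → 0 left.
Total = 28×50 + 26×55 + 25×35 = 3705.

3705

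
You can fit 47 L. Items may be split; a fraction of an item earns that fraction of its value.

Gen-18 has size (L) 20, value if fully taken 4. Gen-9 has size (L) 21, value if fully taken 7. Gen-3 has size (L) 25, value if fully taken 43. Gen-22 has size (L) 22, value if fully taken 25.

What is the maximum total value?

68

Sort by value density: Gen-3 43/25≈1.72, Gen-22 25/22≈1.14, Gen-9 7/21≈0.333, Gen-18 4/20≈0.2.
All 25 L of Gen-3 fit (value 43) — 22 remain.
Gen-22: take in full, 22 L for value 25 — 0 left.
Total value = 68.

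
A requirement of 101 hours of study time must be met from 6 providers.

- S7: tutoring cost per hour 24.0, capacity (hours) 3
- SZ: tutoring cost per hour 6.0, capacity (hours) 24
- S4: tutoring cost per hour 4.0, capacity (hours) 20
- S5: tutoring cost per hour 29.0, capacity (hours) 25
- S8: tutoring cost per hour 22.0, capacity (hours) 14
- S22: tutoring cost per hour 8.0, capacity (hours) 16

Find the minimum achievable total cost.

1428

Cheapest first:
S4 (4.0): use full 20 — 81 hours to go.
SZ (6.0): use full 24 — 57 hours to go.
S22 (8.0): use full 16 — 41 hours to go.
S8 (22.0): use full 14 — 27 hours to go.
Take 3 from S7 at 24.0 — need 24 more.
S5 (29.0): take the remaining 24 — done.
Cost = 20×4.0 + 24×6.0 + 16×8.0 + 14×22.0 + 3×24.0 + 24×29.0 = 1428.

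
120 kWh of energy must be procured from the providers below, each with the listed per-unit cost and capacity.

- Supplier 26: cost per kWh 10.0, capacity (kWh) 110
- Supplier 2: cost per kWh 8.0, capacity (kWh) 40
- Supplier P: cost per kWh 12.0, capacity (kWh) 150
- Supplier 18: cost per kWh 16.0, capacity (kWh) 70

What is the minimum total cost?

Use providers in increasing cost order.
Supplier 2 (8.0): use full 40 ; 80 kWh to go.
Supplier 26 (10.0): take the remaining 80 ; done.
Supplier P, Supplier 18: unused.
Cost = 40×8.0 + 80×10.0 = 1120.

1120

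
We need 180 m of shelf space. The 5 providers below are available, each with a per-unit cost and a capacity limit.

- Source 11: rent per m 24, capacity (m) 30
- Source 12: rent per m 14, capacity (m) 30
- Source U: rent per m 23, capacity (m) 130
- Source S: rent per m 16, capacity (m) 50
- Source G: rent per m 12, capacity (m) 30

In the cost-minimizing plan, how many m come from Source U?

70

Fill from the cheapest provider first.
Take 30 from Source G at 12 → need 150 more.
Source 12 (14): use full 30 → 120 m to go.
Source S (16): use full 50 → 70 m to go.
Source U at 23: take 70 of its 130 → requirement met.
Source 11: unused.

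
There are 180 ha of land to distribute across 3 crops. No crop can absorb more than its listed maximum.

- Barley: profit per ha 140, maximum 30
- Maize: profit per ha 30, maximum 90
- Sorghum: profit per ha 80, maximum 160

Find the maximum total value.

16200

Highest profit per ha first: Barley 140 > Sorghum 80 > Maize 30.
Barley: +30 to 30 (cap) — 150 left.
Sorghum: +150 (room for 160) → 150. Pool exhausted.
Total = 140×30 + 80×150 = 16200.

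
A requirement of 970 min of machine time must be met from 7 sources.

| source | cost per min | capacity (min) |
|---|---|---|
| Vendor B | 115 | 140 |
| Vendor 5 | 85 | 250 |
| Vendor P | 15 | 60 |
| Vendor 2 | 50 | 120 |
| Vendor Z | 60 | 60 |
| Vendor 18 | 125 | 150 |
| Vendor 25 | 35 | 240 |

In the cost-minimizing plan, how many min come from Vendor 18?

100

Fill from the cheapest source first.
Take 60 from Vendor P at 15 — need 910 more.
Take 240 from Vendor 25 at 35 — need 670 more.
Vendor 2 (50): use full 120 — 550 min to go.
Vendor Z at 60: take all 60 min — 490 still needed.
Vendor 5 at 85: take all 250 min — 240 still needed.
Vendor B at 115: take all 140 min — 100 still needed.
Take 100 from Vendor 18 at 125 to finish.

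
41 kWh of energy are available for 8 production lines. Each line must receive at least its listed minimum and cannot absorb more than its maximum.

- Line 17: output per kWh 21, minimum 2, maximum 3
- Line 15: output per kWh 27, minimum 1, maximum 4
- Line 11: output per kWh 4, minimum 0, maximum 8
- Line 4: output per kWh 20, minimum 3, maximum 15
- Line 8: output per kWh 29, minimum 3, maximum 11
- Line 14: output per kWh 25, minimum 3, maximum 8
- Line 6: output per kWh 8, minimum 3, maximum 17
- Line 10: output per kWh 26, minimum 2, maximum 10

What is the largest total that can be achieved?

Meeting every minimum uses 2+1+0+3+3+3+3+2 = 17 kWh, leaving 24.
Highest output per kWh first: Line 8 29 > Line 15 27 > Line 10 26 > Line 14 25 > Line 17 21 > Line 4 20 > Line 6 8 > Line 11 4.
Line 8: +8 to 11 (cap) → 16 left.
Line 15: +3 to 4 (cap) → 13 left.
Line 10 takes 8 more to reach its cap of 10 → 5 left.
Give Line 14 5 more to hit its cap of 8 → 0 left.
Total = 21×2 + 27×4 + 20×3 + 29×11 + 25×8 + 8×3 + 26×10 = 1013.

1013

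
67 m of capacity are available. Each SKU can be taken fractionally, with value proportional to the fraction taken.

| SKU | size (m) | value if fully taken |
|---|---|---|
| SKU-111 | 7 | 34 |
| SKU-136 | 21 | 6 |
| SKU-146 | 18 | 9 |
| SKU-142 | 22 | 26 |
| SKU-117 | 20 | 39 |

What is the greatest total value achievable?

Sort by value density: SKU-111 34/7≈4.86, SKU-117 39/20≈1.95, SKU-142 26/22≈1.18, SKU-146 9/18≈0.5, SKU-136 6/21≈0.286.
All 7 m of SKU-111 fit (value 34) ; 60 remain.
All 20 m of SKU-117 fit (value 39) ; 40 remain.
All 22 m of SKU-142 fit (value 26) ; 18 remain.
Take all of SKU-146 (18 m, value 9) ; 0 m left.
Total value = 108.

108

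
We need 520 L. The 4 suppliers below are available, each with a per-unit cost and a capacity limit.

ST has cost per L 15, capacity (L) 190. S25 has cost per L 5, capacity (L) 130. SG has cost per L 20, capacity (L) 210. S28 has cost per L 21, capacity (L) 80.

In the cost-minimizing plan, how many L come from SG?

Fill from the cheapest supplier first.
S25 (5): use full 130 ; 390 L to go.
ST at 15: take all 190 L ; 200 still needed.
Take 200 from SG at 20 to finish.
S28: unused.

200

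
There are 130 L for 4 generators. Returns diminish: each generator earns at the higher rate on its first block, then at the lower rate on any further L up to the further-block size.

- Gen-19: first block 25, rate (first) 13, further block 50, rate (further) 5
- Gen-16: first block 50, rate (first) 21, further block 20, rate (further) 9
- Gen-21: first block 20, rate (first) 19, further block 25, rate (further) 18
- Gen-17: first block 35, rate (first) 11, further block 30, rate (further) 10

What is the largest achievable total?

Treat each block as its own option and order by rate: Gen-16/T1 21 > Gen-21/T1 19 > Gen-21/T2 18 > Gen-19/T1 13 > Gen-17/T1 11 > Gen-17/T2 10 > Gen-16/T2 9 > Gen-19/T2 5.
Gen-16/T1 (21): +50 ; 80 left.
Gen-21 T1 at 19: fill all 20 ; 60 left.
Gen-21/T2 (18): +25 ; 35 left.
Fill Gen-19 T1 block (25 at 13) ; 10 left.
Gen-17/T1: +10 of 35 at 11; pool empty.
Total = 21×50 + 19×20 + 18×25 + 13×25 + 11×10 = 2315.

2315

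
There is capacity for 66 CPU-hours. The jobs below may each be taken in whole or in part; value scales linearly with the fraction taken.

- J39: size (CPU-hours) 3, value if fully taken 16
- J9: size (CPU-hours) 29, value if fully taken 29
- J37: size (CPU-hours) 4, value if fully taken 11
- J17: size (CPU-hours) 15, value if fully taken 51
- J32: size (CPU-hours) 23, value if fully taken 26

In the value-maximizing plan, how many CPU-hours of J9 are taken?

21

Best value per unit of size first: J39 16/3≈5.33, J17 51/15≈3.4, J37 11/4≈2.75, J32 26/23≈1.13, J9 29/29≈1.
J39: take in full, 3 CPU-hours for value 16 — 63 left.
J17: take in full, 15 CPU-hours for value 51 — 48 left.
J37: take in full, 4 CPU-hours for value 11 — 44 left.
All 23 CPU-hours of J32 fit (value 26) — 21 remain.
Fill the last 21 CPU-hours with part of J9: 21/29 of it earns 21.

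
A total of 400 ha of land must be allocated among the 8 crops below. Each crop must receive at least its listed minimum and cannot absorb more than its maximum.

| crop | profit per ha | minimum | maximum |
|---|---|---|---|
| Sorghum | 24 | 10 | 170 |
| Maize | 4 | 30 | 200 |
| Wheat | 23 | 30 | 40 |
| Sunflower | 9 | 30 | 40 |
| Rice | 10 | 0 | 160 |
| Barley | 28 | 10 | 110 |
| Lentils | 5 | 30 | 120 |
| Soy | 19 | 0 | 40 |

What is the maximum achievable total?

8390

Meeting every minimum uses 10+30+30+30+0+10+30+0 = 140 ha, leaving 260.
Rank by profit per ha: Barley 28 > Sorghum 24 > Wheat 23 > Soy 19 > Rice 10 > Sunflower 9 > Lentils 5 > Maize 4.
Barley: +100 to 110 (cap) ; 160 left.
Sorghum: +160 to 170 (cap) ; 0 left.
Total = 24×170 + 4×30 + 23×30 + 9×30 + 28×110 + 5×30 = 8390.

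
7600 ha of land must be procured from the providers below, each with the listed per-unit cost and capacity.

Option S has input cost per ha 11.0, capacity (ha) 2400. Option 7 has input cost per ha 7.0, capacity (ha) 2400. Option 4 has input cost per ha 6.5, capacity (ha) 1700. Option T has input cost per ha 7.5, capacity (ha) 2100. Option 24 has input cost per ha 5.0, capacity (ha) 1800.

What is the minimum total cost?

Fill from the cheapest provider first.
Option 24 at 5.0: take all 1800 ha ; 5800 still needed.
Option 4 (6.5): use full 1700 ; 4100 ha to go.
Take 2400 from Option 7 at 7.0 ; need 1700 more.
Take 1700 from Option T at 7.5 to finish.
Option S: unused.
Cost = 1800×5.0 + 1700×6.5 + 2400×7.0 + 1700×7.5 = 49600.

49600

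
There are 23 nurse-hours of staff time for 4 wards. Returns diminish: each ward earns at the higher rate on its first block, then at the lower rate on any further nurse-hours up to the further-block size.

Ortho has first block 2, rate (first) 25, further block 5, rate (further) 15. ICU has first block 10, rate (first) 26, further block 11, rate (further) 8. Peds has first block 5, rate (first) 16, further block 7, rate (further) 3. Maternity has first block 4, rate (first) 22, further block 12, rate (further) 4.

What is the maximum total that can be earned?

Order all 8 blocks by rate: ICU/first 26 > Ortho/first 25 > Maternity/first 22 > Peds/first 16 > Ortho/second 15 > ICU/second 8 > Maternity/second 4 > Peds/second 3.
Fill ICU first block (10 at 26) → 13 left.
Ortho first at 25: fill all 2 → 11 left.
Maternity first at 22: fill all 4 → 7 left.
Fill Peds first block (5 at 16) → 2 left.
Ortho/second: +2 of 5 at 15; pool empty.
Total = 26×10 + 25×2 + 22×4 + 16×5 + 15×2 = 508.

508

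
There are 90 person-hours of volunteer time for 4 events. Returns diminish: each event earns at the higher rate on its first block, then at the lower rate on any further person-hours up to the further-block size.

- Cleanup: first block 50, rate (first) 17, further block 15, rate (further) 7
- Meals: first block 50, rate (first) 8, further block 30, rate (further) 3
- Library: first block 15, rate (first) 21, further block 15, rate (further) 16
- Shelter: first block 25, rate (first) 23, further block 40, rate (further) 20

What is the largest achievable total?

1860

Order all 8 blocks by rate: Shelter/tier1 23 > Library/tier1 21 > Shelter/tier2 20 > Cleanup/tier1 17 > Library/tier2 16 > Meals/tier1 8 > Cleanup/tier2 7 > Meals/tier2 3.
Fill Shelter tier1 block (25 at 23) → 65 left.
Library/tier1 (21): +15 → 50 left.
Shelter tier2 at 20: fill all 40 → 10 left.
Cleanup/tier1: +10 of 50 at 17; pool empty.
Total = 23×25 + 21×15 + 20×40 + 17×10 = 1860.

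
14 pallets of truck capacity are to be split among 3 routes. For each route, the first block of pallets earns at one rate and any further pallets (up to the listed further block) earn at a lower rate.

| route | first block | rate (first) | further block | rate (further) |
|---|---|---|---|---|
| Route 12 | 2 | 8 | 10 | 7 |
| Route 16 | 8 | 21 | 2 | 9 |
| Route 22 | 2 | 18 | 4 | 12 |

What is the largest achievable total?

Treat each block as its own option and order by rate: Route 16/T1 21 > Route 22/T1 18 > Route 22/T2 12 > Route 16/T2 9 > Route 12/T1 8 > Route 12/T2 7.
Route 16 T1 at 21: fill all 8 ; 6 left.
Route 22 T1 at 18: fill all 2 ; 4 left.
Fill Route 22 T2 block (4 at 12) ; 0 left.
Total = 21×8 + 18×2 + 12×4 = 252.

252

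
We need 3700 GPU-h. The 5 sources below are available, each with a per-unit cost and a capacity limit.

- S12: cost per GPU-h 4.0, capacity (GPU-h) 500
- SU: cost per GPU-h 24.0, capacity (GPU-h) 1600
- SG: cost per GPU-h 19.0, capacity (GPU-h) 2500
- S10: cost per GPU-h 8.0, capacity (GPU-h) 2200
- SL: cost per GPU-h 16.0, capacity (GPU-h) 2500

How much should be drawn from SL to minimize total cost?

1000

Fill from the cheapest source first.
S12 at 4.0: take all 500 GPU-h → 3200 still needed.
S10 at 8.0: take all 2200 GPU-h → 1000 still needed.
Take 1000 from SL at 16.0 to finish.
SG, SU: unused.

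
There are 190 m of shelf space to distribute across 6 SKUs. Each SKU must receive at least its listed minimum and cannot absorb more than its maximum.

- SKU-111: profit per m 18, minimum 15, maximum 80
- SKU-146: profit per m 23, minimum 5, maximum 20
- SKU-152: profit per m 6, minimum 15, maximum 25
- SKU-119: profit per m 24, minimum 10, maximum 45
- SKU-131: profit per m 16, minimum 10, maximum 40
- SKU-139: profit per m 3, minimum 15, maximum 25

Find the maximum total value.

Meeting every minimum uses 15+5+15+10+10+15 = 70 m, leaving 120.
Rank by profit per m: SKU-119 24 > SKU-146 23 > SKU-111 18 > SKU-131 16 > SKU-152 6 > SKU-139 3.
Give SKU-119 35 more to hit its cap of 45 → 85 left.
SKU-146: +15 to 20 (cap) → 70 left.
SKU-111 takes 65 more to reach its cap of 80 → 5 left.
Only 5 left; SKU-131 takes them to reach 15.
Total = 18×80 + 23×20 + 6×15 + 24×45 + 16×15 + 3×15 = 3355.

3355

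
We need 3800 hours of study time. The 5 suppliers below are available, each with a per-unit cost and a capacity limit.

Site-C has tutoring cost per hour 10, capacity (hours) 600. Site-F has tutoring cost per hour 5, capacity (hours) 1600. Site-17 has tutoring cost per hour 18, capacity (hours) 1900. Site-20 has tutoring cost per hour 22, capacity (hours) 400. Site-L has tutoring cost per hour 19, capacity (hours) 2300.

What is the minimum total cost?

Cheapest first:
Take 1600 from Site-F at 5 — need 2200 more.
Site-C (10): use full 600 — 1600 hours to go.
Site-17 at 18: take 1600 of its 1900 — requirement met.
Site-L, Site-20: unused.
Cost = 1600×5 + 600×10 + 1600×18 = 42800.

42800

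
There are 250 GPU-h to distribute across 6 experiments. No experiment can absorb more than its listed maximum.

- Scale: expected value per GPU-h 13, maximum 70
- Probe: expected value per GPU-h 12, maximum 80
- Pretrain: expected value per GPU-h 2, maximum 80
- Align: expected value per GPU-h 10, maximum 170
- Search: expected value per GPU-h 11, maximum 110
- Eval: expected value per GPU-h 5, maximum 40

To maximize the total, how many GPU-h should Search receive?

100

Rank by expected value per GPU-h: Scale 13 > Probe 12 > Search 11 > Align 10 > Eval 5 > Pretrain 2.
Scale: +70 to 70 (cap) — 180 left.
Probe: +80 to 80 (cap) — 100 left.
Only 100 left; Search takes them to reach 100.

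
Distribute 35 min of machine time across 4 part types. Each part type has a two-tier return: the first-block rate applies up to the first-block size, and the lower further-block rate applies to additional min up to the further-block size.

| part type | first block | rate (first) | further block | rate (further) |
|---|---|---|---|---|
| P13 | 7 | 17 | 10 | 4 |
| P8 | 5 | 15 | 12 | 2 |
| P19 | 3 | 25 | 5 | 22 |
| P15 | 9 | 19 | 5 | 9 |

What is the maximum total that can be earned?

Treat each block as its own option and order by rate: P19/tier1 25 > P19/tier2 22 > P15/tier1 19 > P13/tier1 17 > P8/tier1 15 > P15/tier2 9 > P13/tier2 4 > P8/tier2 2.
P19 tier1 at 25: fill all 3 ; 32 left.
P19/tier2 (22): +5 ; 27 left.
Fill P15 tier1 block (9 at 19) ; 18 left.
P13/tier1 (17): +7 ; 11 left.
P8/tier1 (15): +5 ; 6 left.
P15 tier2 at 9: fill all 5 ; 1 left.
P13 tier2 at 4: only 1 left, fill 1.
Total = 25×3 + 22×5 + 19×9 + 17×7 + 15×5 + 9×5 + 4×1 = 599.

599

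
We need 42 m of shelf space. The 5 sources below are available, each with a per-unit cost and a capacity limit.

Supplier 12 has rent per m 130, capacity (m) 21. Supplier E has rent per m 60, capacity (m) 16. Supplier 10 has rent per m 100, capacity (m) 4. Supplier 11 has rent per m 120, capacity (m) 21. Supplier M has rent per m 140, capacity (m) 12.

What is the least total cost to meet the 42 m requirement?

4010

Use sources in increasing cost order.
Take 16 from Supplier E at 60 ; need 26 more.
Take 4 from Supplier 10 at 100 ; need 22 more.
Take 21 from Supplier 11 at 120 ; need 1 more.
Supplier 12 (130): take the remaining 1 ; done.
Supplier M: unused.
Cost = 16×60 + 4×100 + 21×120 + 1×130 = 4010.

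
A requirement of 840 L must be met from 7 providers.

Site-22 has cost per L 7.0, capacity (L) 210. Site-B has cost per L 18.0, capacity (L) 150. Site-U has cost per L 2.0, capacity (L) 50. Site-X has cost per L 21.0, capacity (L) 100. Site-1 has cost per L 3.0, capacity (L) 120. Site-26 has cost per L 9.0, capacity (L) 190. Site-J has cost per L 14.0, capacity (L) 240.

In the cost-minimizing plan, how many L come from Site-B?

Use providers in increasing cost order.
Site-U (2.0): use full 50 → 790 L to go.
Take 120 from Site-1 at 3.0 → need 670 more.
Take 210 from Site-22 at 7.0 → need 460 more.
Site-26 (9.0): use full 190 → 270 L to go.
Site-J at 14.0: take all 240 L → 30 still needed.
Site-B (18.0): take the remaining 30 → done.
Site-X: unused.

30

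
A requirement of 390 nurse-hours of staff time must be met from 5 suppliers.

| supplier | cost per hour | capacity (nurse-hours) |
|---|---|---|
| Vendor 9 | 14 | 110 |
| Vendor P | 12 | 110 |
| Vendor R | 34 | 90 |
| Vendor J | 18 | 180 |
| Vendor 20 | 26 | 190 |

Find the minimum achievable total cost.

5920

Fill from the cheapest supplier first.
Vendor P at 12: take all 110 nurse-hours ; 280 still needed.
Take 110 from Vendor 9 at 14 ; need 170 more.
Take 170 from Vendor J at 18 to finish.
Vendor 20, Vendor R: unused.
Cost = 110×12 + 110×14 + 170×18 = 5920.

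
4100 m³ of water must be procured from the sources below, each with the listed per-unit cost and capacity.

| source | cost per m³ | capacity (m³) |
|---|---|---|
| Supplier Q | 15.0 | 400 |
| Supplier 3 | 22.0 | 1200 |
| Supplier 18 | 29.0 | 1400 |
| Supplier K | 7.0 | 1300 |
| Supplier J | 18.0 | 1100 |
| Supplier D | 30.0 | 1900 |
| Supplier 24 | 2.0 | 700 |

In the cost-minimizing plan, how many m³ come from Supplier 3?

Fill from the cheapest source first.
Supplier 24 (2.0): use full 700 ; 3400 m³ to go.
Supplier K at 7.0: take all 1300 m³ ; 2100 still needed.
Supplier Q (15.0): use full 400 ; 1700 m³ to go.
Supplier J (18.0): use full 1100 ; 600 m³ to go.
Supplier 3 (22.0): take the remaining 600 ; done.
Supplier 18, Supplier D: unused.

600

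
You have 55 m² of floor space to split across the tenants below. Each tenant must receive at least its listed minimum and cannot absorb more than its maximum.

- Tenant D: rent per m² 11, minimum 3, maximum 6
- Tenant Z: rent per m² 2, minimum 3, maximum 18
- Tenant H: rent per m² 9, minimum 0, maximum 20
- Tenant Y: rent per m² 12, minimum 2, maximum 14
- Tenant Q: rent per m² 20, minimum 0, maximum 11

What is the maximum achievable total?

Meeting every minimum uses 3+3+0+2+0 = 8 m², leaving 47.
Highest rent per m² first: Tenant Q 20 > Tenant Y 12 > Tenant D 11 > Tenant H 9 > Tenant Z 2.
Tenant Q takes 11 more to reach its cap of 11 ; 36 left.
Tenant Y takes 12 more to reach its cap of 14 ; 24 left.
Tenant D takes 3 more to reach its cap of 6 ; 21 left.
Tenant H takes 20 more to reach its cap of 20 ; 1 left.
Tenant Z: +1 (room for 15) → 4. Pool exhausted.
Total = 11×6 + 2×4 + 9×20 + 12×14 + 20×11 = 642.

642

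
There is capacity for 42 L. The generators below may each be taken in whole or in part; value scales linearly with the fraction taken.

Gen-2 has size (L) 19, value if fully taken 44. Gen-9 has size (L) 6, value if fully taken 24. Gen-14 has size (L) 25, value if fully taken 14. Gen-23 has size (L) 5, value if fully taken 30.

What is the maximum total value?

Sort by value density: Gen-23 30/5≈6, Gen-9 24/6≈4, Gen-2 44/19≈2.32, Gen-14 14/25≈0.56.
All 5 L of Gen-23 fit (value 30) — 37 remain.
All 6 L of Gen-9 fit (value 24) — 31 remain.
Take all of Gen-2 (19 L, value 44) — 12 L left.
Only 12 L remain; take 12/25 of Gen-14 for value 14×12/25 = 6.72.
Total value = 104.72.

104.72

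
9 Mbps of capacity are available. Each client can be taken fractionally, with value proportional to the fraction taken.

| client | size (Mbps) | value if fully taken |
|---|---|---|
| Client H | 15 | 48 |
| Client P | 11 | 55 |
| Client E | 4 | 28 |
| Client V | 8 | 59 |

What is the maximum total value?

Rank by value-to-size ratio: Client V 59/8≈7.38, Client E 28/4≈7, Client P 55/11≈5, Client H 48/15≈3.2.
All 8 Mbps of Client V fit (value 59) → 1 remain.
1 Mbps left: a 1/4 share of Client E gives 28×1/4 = 7.
Total value = 66.

66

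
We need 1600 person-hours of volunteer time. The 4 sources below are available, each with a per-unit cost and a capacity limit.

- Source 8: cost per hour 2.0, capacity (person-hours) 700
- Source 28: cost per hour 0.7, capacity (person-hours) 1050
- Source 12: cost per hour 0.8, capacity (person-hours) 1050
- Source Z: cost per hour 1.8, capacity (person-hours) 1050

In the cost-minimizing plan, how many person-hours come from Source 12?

Cheapest first:
Source 28 at 0.7: take all 1050 person-hours — 550 still needed.
Take 550 from Source 12 at 0.8 to finish.
Source Z, Source 8: unused.

550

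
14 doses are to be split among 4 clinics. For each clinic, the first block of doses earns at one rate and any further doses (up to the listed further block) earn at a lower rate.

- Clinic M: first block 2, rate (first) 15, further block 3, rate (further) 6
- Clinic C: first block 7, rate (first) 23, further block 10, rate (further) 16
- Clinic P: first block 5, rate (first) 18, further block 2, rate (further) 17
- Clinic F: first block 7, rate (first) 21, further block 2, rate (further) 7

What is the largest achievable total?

Treat each block as its own option and order by rate: Clinic C/T1 23 > Clinic F/T1 21 > Clinic P/T1 18 > Clinic P/T2 17 > Clinic C/T2 16 > Clinic M/T1 15 > Clinic F/T2 7 > Clinic M/T2 6.
Clinic C T1 at 23: fill all 7 → 7 left.
Clinic F T1 at 21: fill all 7 → 0 left.
Total = 23×7 + 21×7 = 308.

308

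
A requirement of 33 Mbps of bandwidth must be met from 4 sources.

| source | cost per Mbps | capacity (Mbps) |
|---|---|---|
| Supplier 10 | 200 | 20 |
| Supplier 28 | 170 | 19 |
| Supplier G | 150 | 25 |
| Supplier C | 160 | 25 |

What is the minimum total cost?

Cheapest first:
Supplier G (150): use full 25 ; 8 Mbps to go.
Supplier C (160): take the remaining 8 ; done.
Supplier 28, Supplier 10: unused.
Cost = 25×150 + 8×160 = 5030.

5030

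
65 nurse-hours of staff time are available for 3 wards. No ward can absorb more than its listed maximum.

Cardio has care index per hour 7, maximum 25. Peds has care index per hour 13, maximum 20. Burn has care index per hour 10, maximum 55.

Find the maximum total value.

Order the wards by care index per hour: Peds 13 > Burn 10 > Cardio 7.
Peds: +20 to 20 (cap) ; 45 left.
Only 45 left; Burn takes them to reach 45.
Total = 13×20 + 10×45 = 710.

710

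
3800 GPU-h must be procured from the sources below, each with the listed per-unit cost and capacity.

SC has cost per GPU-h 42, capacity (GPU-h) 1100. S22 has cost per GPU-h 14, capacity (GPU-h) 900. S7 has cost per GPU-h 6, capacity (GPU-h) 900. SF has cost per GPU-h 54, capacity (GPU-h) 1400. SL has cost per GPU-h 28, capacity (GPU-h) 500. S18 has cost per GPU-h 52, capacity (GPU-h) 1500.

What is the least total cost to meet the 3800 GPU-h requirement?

Fill from the cheapest source first.
S7 at 6: take all 900 GPU-h ; 2900 still needed.
S22 at 14: take all 900 GPU-h ; 2000 still needed.
SL at 28: take all 500 GPU-h ; 1500 still needed.
SC (42): use full 1100 ; 400 GPU-h to go.
S18 at 52: take 400 of its 1500 ; requirement met.
SF: unused.
Cost = 900×6 + 900×14 + 500×28 + 1100×42 + 400×52 = 99000.

99000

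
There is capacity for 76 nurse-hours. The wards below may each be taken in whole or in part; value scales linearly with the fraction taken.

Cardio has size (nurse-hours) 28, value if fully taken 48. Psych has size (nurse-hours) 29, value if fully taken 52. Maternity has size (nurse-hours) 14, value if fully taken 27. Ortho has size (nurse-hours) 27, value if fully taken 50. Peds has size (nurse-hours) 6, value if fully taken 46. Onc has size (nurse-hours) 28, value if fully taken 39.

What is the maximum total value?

175

Rank by value-to-size ratio: Peds 46/6≈7.67, Maternity 27/14≈1.93, Ortho 50/27≈1.85, Psych 52/29≈1.79, Cardio 48/28≈1.71, Onc 39/28≈1.39.
Take all of Peds (6 nurse-hours, value 46) → 70 nurse-hours left.
Take all of Maternity (14 nurse-hours, value 27) → 56 nurse-hours left.
Ortho: take in full, 27 nurse-hours for value 50 → 29 left.
Take all of Psych (29 nurse-hours, value 52) → 0 nurse-hours left.
Total value = 175.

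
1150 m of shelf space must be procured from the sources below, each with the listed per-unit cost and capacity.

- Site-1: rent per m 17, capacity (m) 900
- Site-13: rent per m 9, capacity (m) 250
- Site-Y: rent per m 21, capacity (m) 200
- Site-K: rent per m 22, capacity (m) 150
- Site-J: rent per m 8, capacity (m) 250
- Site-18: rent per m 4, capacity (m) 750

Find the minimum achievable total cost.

6350

Cheapest first:
Take 750 from Site-18 at 4 ; need 400 more.
Site-J at 8: take all 250 m ; 150 still needed.
Site-13 at 9: take 150 of its 250 ; requirement met.
Site-1, Site-Y, Site-K: unused.
Cost = 750×4 + 250×8 + 150×9 = 6350.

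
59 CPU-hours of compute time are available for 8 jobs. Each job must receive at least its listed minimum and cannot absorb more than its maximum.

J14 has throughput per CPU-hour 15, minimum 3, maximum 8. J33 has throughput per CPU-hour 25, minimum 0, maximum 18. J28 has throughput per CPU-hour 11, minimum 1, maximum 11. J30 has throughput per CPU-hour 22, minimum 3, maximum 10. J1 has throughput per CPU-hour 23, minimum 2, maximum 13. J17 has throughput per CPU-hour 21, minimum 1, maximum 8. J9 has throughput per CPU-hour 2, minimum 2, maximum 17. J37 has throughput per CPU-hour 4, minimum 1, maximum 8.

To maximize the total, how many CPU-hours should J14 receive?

Meeting every minimum uses 3+0+1+3+2+1+2+1 = 13 CPU-hours, leaving 46.
Rank by throughput per CPU-hour: J33 25 > J1 23 > J30 22 > J17 21 > J14 15 > J28 11 > J37 4 > J9 2.
J33: +18 to 18 (cap) → 28 left.
J1 takes 11 more to reach its cap of 13 → 17 left.
Give J30 7 more to hit its cap of 10 → 10 left.
J17: +7 to 8 (cap) → 3 left.
J14 has room for 5 more but only 3 remain, so it gets 6.

6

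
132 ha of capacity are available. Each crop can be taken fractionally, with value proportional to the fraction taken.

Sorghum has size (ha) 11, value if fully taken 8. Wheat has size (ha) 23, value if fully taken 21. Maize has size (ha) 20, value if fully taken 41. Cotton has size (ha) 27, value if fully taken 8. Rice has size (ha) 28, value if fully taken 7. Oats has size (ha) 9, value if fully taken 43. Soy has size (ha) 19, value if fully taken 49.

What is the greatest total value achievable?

Rank by value-to-size ratio: Oats 43/9≈4.78, Soy 49/19≈2.58, Maize 41/20≈2.05, Wheat 21/23≈0.913, Sorghum 8/11≈0.727, Cotton 8/27≈0.296, Rice 7/28≈0.25.
Oats: take in full, 9 ha for value 43 — 123 left.
All 19 ha of Soy fit (value 49) — 104 remain.
All 20 ha of Maize fit (value 41) — 84 remain.
Wheat: take in full, 23 ha for value 21 — 61 left.
Take all of Sorghum (11 ha, value 8) — 50 ha left.
All 27 ha of Cotton fit (value 8) — 23 remain.
23 ha left: a 23/28 share of Rice gives 7×23/28 = 5.75.
Total value = 175.75.

175.75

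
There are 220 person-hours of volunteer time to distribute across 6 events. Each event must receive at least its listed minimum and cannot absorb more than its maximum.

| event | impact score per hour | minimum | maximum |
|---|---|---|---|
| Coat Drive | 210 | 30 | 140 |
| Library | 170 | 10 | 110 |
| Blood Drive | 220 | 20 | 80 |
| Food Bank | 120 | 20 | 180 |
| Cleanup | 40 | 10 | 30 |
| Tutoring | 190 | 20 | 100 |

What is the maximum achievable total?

42700

Meeting every minimum uses 30+10+20+20+10+20 = 110 person-hours, leaving 110.
Highest impact score per hour first: Blood Drive 220 > Coat Drive 210 > Tutoring 190 > Library 170 > Food Bank 120 > Cleanup 40.
Blood Drive takes 60 more to reach its cap of 80 ; 50 left.
Only 50 left; Coat Drive takes them to reach 80.
Total = 210×80 + 170×10 + 220×80 + 120×20 + 40×10 + 190×20 = 42700.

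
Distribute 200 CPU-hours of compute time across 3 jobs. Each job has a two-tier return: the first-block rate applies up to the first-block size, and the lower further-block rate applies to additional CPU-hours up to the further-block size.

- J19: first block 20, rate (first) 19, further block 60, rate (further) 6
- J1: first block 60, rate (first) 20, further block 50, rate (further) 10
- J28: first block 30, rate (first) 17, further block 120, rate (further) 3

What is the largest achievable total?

2830

Treat each block as its own option and order by rate: J1/first 20 > J19/first 19 > J28/first 17 > J1/second 10 > J19/second 6 > J28/second 3.
J1 first at 20: fill all 60 → 140 left.
J19 first at 19: fill all 20 → 120 left.
J28/first (17): +30 → 90 left.
J1 second at 10: fill all 50 → 40 left.
J19/second: +40 of 60 at 6; pool empty.
Total = 20×60 + 19×20 + 17×30 + 10×50 + 6×40 = 2830.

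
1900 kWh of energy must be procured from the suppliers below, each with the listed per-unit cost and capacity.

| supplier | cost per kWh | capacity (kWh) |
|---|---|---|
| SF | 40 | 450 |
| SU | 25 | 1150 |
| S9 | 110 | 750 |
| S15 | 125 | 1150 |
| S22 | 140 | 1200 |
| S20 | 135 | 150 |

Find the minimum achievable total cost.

79750

Use suppliers in increasing cost order.
SU at 25: take all 1150 kWh ; 750 still needed.
SF (40): use full 450 ; 300 kWh to go.
Take 300 from S9 at 110 to finish.
S15, S20, S22: unused.
Cost = 1150×25 + 450×40 + 300×110 = 79750.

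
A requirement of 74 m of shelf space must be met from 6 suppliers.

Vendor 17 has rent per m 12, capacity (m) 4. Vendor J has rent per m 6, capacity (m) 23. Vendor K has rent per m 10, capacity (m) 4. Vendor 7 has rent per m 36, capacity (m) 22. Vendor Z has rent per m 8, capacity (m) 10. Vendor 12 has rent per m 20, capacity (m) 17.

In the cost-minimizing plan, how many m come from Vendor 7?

16

Cheapest first:
Vendor J (6): use full 23 — 51 m to go.
Vendor Z at 8: take all 10 m — 41 still needed.
Vendor K (10): use full 4 — 37 m to go.
Vendor 17 (12): use full 4 — 33 m to go.
Vendor 12 (20): use full 17 — 16 m to go.
Vendor 7 at 36: take 16 of its 22 — requirement met.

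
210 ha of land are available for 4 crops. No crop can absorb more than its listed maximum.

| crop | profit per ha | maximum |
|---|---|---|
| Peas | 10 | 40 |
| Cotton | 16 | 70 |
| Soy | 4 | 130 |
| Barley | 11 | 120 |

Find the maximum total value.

Order the crops by profit per ha: Cotton 16 > Barley 11 > Peas 10 > Soy 4.
Cotton: +70 to 70 (cap) ; 140 left.
Barley takes 120 to reach its cap of 120 ; 20 left.
Peas: +20 (room for 40) → 20. Pool exhausted.
Total = 10×20 + 16×70 + 11×120 = 2640.

2640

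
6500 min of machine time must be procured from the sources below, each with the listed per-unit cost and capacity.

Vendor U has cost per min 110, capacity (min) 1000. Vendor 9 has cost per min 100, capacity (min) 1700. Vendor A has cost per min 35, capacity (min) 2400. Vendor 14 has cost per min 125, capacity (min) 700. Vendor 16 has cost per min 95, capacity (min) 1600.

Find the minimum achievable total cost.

494000

Cheapest first:
Vendor A at 35: take all 2400 min ; 4100 still needed.
Take 1600 from Vendor 16 at 95 ; need 2500 more.
Take 1700 from Vendor 9 at 100 ; need 800 more.
Take 800 from Vendor U at 110 to finish.
Vendor 14: unused.
Cost = 2400×35 + 1600×95 + 1700×100 + 800×110 = 494000.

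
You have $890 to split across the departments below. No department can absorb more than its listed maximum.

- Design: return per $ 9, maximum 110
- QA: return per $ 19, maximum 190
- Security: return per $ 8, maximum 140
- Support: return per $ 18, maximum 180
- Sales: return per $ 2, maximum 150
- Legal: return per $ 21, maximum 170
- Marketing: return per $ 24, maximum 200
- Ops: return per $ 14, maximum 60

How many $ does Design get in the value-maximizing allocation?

90

Rank by return per $: Marketing 24 > Legal 21 > QA 19 > Support 18 > Ops 14 > Design 9 > Security 8 > Sales 2.
Marketing: +200 to 200 (cap) ; 690 left.
Give Legal 170 to hit its cap of 170 ; 520 left.
QA takes 190 to reach its cap of 190 ; 330 left.
Support: +180 to 180 (cap) ; 150 left.
Ops: +60 to 60 (cap) ; 90 left.
Design: +90 (room for 110) → 90. Pool exhausted.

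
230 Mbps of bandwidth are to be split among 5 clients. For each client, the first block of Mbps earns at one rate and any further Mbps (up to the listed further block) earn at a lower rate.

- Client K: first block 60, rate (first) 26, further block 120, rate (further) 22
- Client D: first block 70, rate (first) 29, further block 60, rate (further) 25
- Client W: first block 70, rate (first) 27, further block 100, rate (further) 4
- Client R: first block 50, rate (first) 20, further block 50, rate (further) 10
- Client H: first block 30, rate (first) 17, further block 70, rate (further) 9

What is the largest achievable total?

6230

Rank every tier by rate: Client D/T1 29 > Client W/T1 27 > Client K/T1 26 > Client D/T2 25 > Client K/T2 22 > Client R/T1 20 > Client H/T1 17 > Client R/T2 10 > Client H/T2 9 > Client W/T2 4.
Fill Client D T1 block (70 at 29) — 160 left.
Client W T1 at 27: fill all 70 — 90 left.
Client K/T1 (26): +60 — 30 left.
Client D T2 at 25: only 30 left, fill 30.
Total = 29×70 + 27×70 + 26×60 + 25×30 = 6230.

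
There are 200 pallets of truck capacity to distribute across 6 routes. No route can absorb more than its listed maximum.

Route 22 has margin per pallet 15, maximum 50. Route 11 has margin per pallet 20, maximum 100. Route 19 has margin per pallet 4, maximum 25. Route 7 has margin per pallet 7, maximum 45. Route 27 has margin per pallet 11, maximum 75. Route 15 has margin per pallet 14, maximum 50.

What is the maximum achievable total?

3450

Order the routes by margin per pallet: Route 11 20 > Route 22 15 > Route 15 14 > Route 27 11 > Route 7 7 > Route 19 4.
Route 11: +100 to 100 (cap) ; 100 left.
Route 22 takes 50 to reach its cap of 50 ; 50 left.
Route 15: +50 to 50 (cap) ; 0 left.
Total = 15×50 + 20×100 + 14×50 = 3450.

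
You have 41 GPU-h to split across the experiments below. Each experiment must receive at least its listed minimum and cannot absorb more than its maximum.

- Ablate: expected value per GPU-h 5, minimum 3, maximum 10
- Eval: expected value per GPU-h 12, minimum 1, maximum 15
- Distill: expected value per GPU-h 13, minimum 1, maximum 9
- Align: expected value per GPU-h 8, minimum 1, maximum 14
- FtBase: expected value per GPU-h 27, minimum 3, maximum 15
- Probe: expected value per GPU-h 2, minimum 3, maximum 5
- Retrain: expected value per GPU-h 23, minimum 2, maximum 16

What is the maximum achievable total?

Meeting every minimum uses 3+1+1+1+3+3+2 = 14 GPU-h, leaving 27.
Order the experiments by expected value per GPU-h: FtBase 27 > Retrain 23 > Distill 13 > Eval 12 > Align 8 > Ablate 5 > Probe 2.
FtBase takes 12 more to reach its cap of 15 → 15 left.
Retrain takes 14 more to reach its cap of 16 → 1 left.
Distill has room for 8 more but only 1 remain, so it gets 2.
Total = 5×3 + 12×1 + 13×2 + 8×1 + 27×15 + 2×3 + 23×16 = 840.

840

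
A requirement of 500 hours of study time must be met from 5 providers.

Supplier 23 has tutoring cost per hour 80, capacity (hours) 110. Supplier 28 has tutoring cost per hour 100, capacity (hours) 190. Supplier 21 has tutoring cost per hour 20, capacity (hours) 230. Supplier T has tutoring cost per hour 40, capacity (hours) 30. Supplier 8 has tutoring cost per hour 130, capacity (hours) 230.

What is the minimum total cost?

27600

Cheapest first:
Take 230 from Supplier 21 at 20 → need 270 more.
Supplier T at 40: take all 30 hours → 240 still needed.
Supplier 23 (80): use full 110 → 130 hours to go.
Supplier 28 at 100: take 130 of its 190 → requirement met.
Supplier 8: unused.
Cost = 230×20 + 30×40 + 110×80 + 130×100 = 27600.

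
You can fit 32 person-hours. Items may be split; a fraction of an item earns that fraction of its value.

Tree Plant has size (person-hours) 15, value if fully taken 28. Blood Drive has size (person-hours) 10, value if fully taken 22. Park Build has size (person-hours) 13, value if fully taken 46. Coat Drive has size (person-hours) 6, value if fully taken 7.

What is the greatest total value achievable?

Rank by value-to-size ratio: Park Build 46/13≈3.54, Blood Drive 22/10≈2.2, Tree Plant 28/15≈1.87, Coat Drive 7/6≈1.17.
Park Build: take in full, 13 person-hours for value 46 ; 19 left.
All 10 person-hours of Blood Drive fit (value 22) ; 9 remain.
Only 9 person-hours remain; take 9/15 of Tree Plant for value 28×9/15 = 16.8.
Total value = 84.8.

84.8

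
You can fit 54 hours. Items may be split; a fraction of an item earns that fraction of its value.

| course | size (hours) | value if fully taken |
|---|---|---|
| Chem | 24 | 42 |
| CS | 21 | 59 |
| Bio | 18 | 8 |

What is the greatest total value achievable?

105

Rank by value-to-size ratio: CS 59/21≈2.81, Chem 42/24≈1.75, Bio 8/18≈0.444.
All 21 hours of CS fit (value 59) ; 33 remain.
Take all of Chem (24 hours, value 42) ; 9 hours left.
Fill the last 9 hours with part of Bio: 9/18 of it earns 4.
Total value = 105.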